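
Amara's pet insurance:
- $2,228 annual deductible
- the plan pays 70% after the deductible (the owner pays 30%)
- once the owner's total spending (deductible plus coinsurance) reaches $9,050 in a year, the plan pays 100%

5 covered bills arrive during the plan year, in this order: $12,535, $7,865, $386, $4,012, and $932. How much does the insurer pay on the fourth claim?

Bill 1, $12,535: deductible takes $2,228, $10,307 remains; 30% of $10,307 = $3,092.10. Owner pays $5,320.10; OOP now $5,320.10. Plan pays $12,535 − $5,320.10 = $7,214.90.
Bill 2, $7,865: 30% coinsurance on $7,865 = $2,359.50. Owner owes $2,359.50 (running OOP $7,679.60). Insurer: $7,865 − $2,359.50 = $5,505.50.
Bill 3, $386: 30% coinsurance on $386 = $115.80. Owner owes $115.80 (running OOP $7,795.40). Plan pays $386 − $115.80 = $270.20.
Bill 4, $4,012: 30% coinsurance on $4,012 = $1,203.60. Owner pays $1,203.60; OOP now $8,999. Plan pays $4,012 − $1,203.60 = $2,808.40.

$2,808.40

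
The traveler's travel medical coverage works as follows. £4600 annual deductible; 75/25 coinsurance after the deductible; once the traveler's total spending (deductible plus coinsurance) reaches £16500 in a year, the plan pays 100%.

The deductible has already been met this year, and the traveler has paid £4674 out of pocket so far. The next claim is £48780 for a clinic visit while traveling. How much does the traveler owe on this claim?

The deductible is already satisfied, so the full bill goes to coinsurance.
Coinsurance: £48780 × 25% = £12195.
That would bring total out-of-pocket to £16869, past the £16500 cap. The traveler is capped at £16500 − £4674 = £11826 on this claim.

£11826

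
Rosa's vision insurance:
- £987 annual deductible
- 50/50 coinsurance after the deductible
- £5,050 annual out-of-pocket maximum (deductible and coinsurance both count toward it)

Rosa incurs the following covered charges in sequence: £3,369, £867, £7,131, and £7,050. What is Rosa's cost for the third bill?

£2,438.50

Claim 1 (£3,369): deductible takes £987, £2,382 remains; coinsurance £2,382 × 50% = £1,191. Cost to member: £2,178. OOP to date £2,178.
Claim 2 (£867): deductible met; 50% of £867 = £433.50. Cost to member: £433.50. OOP to date £2,611.50.
Claim 3 (£7,131): deductible met; 50% of £7,131 = £3,565.50. OOP would hit £6,177 > £5,050, so the cap limits the member to £5,050 − £2,611.50 = £2,438.50.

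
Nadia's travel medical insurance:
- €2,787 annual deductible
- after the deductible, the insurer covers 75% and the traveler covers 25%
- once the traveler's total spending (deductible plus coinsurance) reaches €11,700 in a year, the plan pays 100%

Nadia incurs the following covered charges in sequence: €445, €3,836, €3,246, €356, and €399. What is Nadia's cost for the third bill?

€811.50

Claim 1 — €445: fully absorbed by the deductible. Traveler pays €445; OOP now €445.
Claim 2 — €3,836: €2,342 finishes the deductible; €1,494 goes to coinsurance; traveler's 25% is €373.50. Traveler pays €2,715.50; OOP now €3,160.50.
Claim 3 — €3,246: deductible already satisfied, so traveler's share is 25% × €3,246 = €811.50. Traveler owes €811.50 (running OOP €3,972).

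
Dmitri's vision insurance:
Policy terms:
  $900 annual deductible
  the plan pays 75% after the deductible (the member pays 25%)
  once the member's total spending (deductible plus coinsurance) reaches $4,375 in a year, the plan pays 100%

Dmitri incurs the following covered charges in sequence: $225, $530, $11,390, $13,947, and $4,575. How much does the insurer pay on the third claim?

$8,433.75

#1 ($225): all of it applies to the deductible. Member pays $225; OOP now $225. Insurer: $225 − $225 = $0.
#2 ($530): all of it applies to the deductible. Member pays $530; OOP now $755. Insurer: $530 − $530 = $0.
#3 ($11,390): $145 to deductible, leaving $11,245; 25% of $11,245 = $2,811.25. Cost to member: $2,956.25. OOP to date $3,711.25. Plan pays $11,390 − $2,956.25 = $8,433.75.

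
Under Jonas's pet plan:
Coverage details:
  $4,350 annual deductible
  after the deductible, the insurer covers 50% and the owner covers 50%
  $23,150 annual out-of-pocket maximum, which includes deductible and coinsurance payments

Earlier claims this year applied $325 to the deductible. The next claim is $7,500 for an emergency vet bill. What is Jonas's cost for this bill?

$5,762.50

$325 of the $4,350 deductible is already met, leaving $4,025.
The remaining $3,475 (= $7,500 − $4,025) moves to coinsurance.
50% of $3,475 = $1,737.50 falls to the owner.
So the owner owes $4,025 + $1,737.50 = $5,762.50 before any cap.
Total out-of-pocket so far would be $325 + $5,762.50 = $6,087.50, below the $23,150 cap — no reduction.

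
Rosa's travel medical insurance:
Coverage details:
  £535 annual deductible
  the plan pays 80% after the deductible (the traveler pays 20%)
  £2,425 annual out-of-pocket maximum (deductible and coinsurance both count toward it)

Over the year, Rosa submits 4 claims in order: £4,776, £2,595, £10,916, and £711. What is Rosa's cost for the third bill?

£522.80

Claim 1 (£4,776): deductible takes £535, £4,241 remains; coinsurance £4,241 × 20% = £848.20. Traveler owes £1,383.20 (running OOP £1,383.20).
Claim 2 (£2,595): 20% coinsurance on £2,595 = £519. Traveler pays £519; OOP now £1,902.20.
Claim 3 (£10,916): 20% coinsurance on £10,916 = £2,183.20. That would push OOP to £4,085.40, over the £2,425 cap, so traveler pays £2,425 − £1,902.20 = £522.80.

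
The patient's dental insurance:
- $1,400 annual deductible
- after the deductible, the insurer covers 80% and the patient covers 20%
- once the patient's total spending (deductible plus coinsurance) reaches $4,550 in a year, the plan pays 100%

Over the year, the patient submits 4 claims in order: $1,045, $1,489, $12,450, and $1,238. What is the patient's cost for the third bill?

$2,490

#1 ($1,045): all of it applies to the deductible. Cost to patient: $1,045. OOP to date $1,045.
#2 ($1,489): deductible takes $355, $1,134 remains; 20% of $1,134 = $226.80. Patient pays $581.80; OOP now $1,626.80.
#3 ($12,450): 20% coinsurance on $12,450 = $2,490. Patient pays $2,490; OOP now $4,116.80.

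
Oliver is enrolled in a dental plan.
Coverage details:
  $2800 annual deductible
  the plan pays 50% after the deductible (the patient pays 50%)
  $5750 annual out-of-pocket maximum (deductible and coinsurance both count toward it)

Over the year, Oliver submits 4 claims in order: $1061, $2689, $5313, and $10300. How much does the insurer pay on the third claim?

Bill 1, $1061: fully absorbed by the deductible. Patient owes $1061 (running OOP $1061). Plan pays $1061 − $1061 = $0.
Bill 2, $2689: $1739 to deductible, leaving $950; patient's 50% is $475. Patient owes $2214 (running OOP $3275). Plan pays $2689 − $2214 = $475.
Bill 3, $5313: deductible met; 50% of $5313 = $2656.50. Adding that to $3275 gives $5931.50, past the $5750 cap; patient pays only $5750 − $3275 = $2475. Insurer: $5313 − $2475 = $2838.

$2838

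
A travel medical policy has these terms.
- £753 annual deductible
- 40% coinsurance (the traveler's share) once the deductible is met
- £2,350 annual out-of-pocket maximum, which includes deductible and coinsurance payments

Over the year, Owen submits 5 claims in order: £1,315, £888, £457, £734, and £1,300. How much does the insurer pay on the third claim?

£274.20

Claim 1 — £1,315: £753 finishes the deductible; £562 goes to coinsurance; traveler's 40% is £224.80. Traveler owes £977.80 (running OOP £977.80). Insurer: £1,315 − £977.80 = £337.20.
Claim 2 — £888: deductible met; 40% of £888 = £355.20. Traveler owes £355.20 (running OOP £1,333). Insurer: £888 − £355.20 = £532.80.
Claim 3 — £457: deductible already satisfied, so traveler's share is 40% × £457 = £182.80. Cost to traveler: £182.80. OOP to date £1,515.80. Plan pays £457 − £182.80 = £274.20.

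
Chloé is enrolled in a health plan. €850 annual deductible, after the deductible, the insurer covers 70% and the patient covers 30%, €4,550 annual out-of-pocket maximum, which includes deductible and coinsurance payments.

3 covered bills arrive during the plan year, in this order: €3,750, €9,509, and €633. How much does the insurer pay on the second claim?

Bill 1, €3,750: €850 finishes the deductible; €2,900 goes to coinsurance; patient's 30% is €870. Patient owes €1,720 (running OOP €1,720). Insurer: €3,750 − €1,720 = €2,030.
Bill 2, €9,509: deductible already satisfied, so patient's share is 30% × €9,509 = €2,852.70. That would push OOP to €4,572.70, over the €4,550 cap, so patient pays €4,550 − €1,720 = €2,830. Insurer: €9,509 − €2,830 = €6,679.

€6,679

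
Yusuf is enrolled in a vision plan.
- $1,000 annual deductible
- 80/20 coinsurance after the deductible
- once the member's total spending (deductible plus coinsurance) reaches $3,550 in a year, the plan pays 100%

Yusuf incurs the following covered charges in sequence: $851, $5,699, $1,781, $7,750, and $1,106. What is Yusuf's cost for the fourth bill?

$1,083.80

Bill 1, $851: entire amount goes to the deductible. Cost to member: $851. OOP to date $851.
Bill 2, $5,699: $149 finishes the deductible; $5,550 goes to coinsurance; 20% of $5,550 = $1,110. Member pays $1,259; OOP now $2,110.
Bill 3, $1,781: deductible already satisfied, so member's share is 20% × $1,781 = $356.20. Member owes $356.20 (running OOP $2,466.20).
Bill 4, $7,750: deductible already satisfied, so member's share is 20% × $7,750 = $1,550. Adding that to $2,466.20 gives $4,016.20, past the $3,550 cap; member pays only $3,550 − $2,466.20 = $1,083.80.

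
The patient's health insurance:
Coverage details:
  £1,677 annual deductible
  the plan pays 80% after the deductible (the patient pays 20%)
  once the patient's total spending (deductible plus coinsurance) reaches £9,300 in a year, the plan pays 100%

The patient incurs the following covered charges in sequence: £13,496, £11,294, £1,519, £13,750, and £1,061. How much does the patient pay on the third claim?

£303.80

Claim 1 — £13,496: deductible takes £1,677, £11,819 remains; patient's 20% is £2,363.80. Patient pays £4,040.80; OOP now £4,040.80.
Claim 2 — £11,294: 20% coinsurance on £11,294 = £2,258.80. Patient owes £2,258.80 (running OOP £6,299.60).
Claim 3 — £1,519: deductible met; 20% of £1,519 = £303.80. Cost to patient: £303.80. OOP to date £6,603.40.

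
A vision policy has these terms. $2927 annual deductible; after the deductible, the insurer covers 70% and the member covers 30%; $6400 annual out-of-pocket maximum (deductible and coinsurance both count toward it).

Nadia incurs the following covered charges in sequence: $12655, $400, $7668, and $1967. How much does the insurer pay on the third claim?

$7233.40

#1 ($12655): $2927 to deductible, leaving $9728; coinsurance $9728 × 30% = $2918.40. Member pays $5845.40; OOP now $5845.40. Plan pays $12655 − $5845.40 = $6809.60.
#2 ($400): 30% coinsurance on $400 = $120. Member pays $120; OOP now $5965.40. Insurer: $400 − $120 = $280.
#3 ($7668): deductible already satisfied, so member's share is 30% × $7668 = $2300.40. That would push OOP to $8265.80, over the $6400 cap, so member pays $6400 − $5965.40 = $434.60. Insurer: $7668 − $434.60 = $7233.40.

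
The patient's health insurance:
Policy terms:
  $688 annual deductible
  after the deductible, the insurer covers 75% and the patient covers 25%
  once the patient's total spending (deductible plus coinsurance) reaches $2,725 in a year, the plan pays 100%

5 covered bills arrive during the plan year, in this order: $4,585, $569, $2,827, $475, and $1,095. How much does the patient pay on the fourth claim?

$118.75

Claim 1 — $4,585: deductible takes $688, $3,897 remains; 25% of $3,897 = $974.25. Patient pays $1,662.25; OOP now $1,662.25.
Claim 2 — $569: deductible already satisfied, so patient's share is 25% × $569 = $142.25. Patient pays $142.25; OOP now $1,804.50.
Claim 3 — $2,827: deductible already satisfied, so patient's share is 25% × $2,827 = $706.75. Patient owes $706.75 (running OOP $2,511.25).
Claim 4 — $475: deductible met; 25% of $475 = $118.75. Cost to patient: $118.75. OOP to date $2,630.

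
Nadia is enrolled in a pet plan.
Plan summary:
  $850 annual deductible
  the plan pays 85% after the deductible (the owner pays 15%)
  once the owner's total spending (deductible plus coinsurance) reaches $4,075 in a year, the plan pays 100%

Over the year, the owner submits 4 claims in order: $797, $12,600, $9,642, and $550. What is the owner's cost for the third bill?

#1 ($797): fully absorbed by the deductible. Owner owes $797 (running OOP $797).
#2 ($12,600): $53 finishes the deductible; $12,547 goes to coinsurance; 15% of $12,547 = $1,882.05. Cost to owner: $1,935.05. OOP to date $2,732.05.
#3 ($9,642): 15% coinsurance on $9,642 = $1,446.30. That would push OOP to $4,178.35, over the $4,075 cap, so owner pays $4,075 − $2,732.05 = $1,342.95.

$1,342.95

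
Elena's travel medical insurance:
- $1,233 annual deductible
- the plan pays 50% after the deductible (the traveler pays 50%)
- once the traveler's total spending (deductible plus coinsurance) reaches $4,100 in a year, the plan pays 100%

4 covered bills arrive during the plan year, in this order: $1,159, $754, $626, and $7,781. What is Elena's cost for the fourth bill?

$2,214

#1 ($1,159): all of it applies to the deductible. Traveler owes $1,159 (running OOP $1,159).
#2 ($754): deductible takes $74, $680 remains; coinsurance $680 × 50% = $340. Cost to traveler: $414. OOP to date $1,573.
#3 ($626): deductible met; 50% of $626 = $313. Traveler owes $313 (running OOP $1,886).
#4 ($7,781): 50% coinsurance on $7,781 = $3,890.50. OOP would hit $5,776.50 > $4,100, so the cap limits the traveler to $4,100 − $1,886 = $2,214.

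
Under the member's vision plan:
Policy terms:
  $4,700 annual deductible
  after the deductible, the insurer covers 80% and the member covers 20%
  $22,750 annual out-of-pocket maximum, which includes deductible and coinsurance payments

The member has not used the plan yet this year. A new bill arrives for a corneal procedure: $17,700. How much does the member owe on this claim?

$7,300

Nothing has been paid toward the $4,700 deductible, so the first $4,700 of this charge is applied there.
That leaves $17,700 − $4,700 = $13,000 for coinsurance.
20% of $13,000 = $2,600 falls to the member.
Member responsibility before any cap: $4,700 + $2,600 = $7,300.
Cumulative spending $0 + $7,300 = $7,300 stays under the $22,750 maximum.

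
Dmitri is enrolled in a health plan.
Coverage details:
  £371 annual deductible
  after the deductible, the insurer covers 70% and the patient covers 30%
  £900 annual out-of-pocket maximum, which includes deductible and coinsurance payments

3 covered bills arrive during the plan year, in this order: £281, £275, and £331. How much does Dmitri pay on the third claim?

Claim 1 — £281: fully absorbed by the deductible. Patient owes £281 (running OOP £281).
Claim 2 — £275: deductible takes £90, £185 remains; 30% of £185 = £55.50. Cost to patient: £145.50. OOP to date £426.50.
Claim 3 — £331: 30% coinsurance on £331 = £99.30. Patient owes £99.30 (running OOP £525.80).

£99.30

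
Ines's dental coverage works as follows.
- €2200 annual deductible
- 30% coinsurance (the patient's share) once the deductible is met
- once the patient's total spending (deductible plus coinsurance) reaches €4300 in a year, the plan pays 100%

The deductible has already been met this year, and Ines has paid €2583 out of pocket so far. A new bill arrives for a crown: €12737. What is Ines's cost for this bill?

€1717

The deductible is already satisfied, so the full bill goes to coinsurance.
Patient's 30% share of €12737 is €3821.10.
Year-to-date out-of-pocket would reach €2583 + €3821.10 = €6404.10, above the €4300 maximum, so the patient pays only €4300 − €2583 = €1717.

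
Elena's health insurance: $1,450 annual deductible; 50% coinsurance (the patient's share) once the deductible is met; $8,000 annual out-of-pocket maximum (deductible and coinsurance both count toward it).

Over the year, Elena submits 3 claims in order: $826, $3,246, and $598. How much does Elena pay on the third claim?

Claim 1 — $826: fully absorbed by the deductible. Patient owes $826 (running OOP $826).
Claim 2 — $3,246: $624 to deductible, leaving $2,622; patient's 50% is $1,311. Cost to patient: $1,935. OOP to date $2,761.
Claim 3 — $598: deductible met; 50% of $598 = $299. Patient pays $299; OOP now $3,060.

$299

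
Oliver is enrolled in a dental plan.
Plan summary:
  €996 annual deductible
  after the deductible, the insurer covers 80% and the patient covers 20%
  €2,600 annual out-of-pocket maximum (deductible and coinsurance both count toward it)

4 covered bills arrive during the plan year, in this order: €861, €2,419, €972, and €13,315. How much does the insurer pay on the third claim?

€777.60

#1 (€861): entire amount goes to the deductible. Patient owes €861 (running OOP €861). Plan pays €861 − €861 = €0.
#2 (€2,419): €135 finishes the deductible; €2,284 goes to coinsurance; coinsurance €2,284 × 20% = €456.80. Patient pays €591.80; OOP now €1,452.80. Plan pays €2,419 − €591.80 = €1,827.20.
#3 (€972): deductible met; 20% of €972 = €194.40. Patient owes €194.40 (running OOP €1,647.20). Insurer: €972 − €194.40 = €777.60.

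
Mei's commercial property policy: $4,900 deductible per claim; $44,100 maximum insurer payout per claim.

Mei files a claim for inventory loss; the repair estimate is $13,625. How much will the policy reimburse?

Less the $4,900 deductible: $13,625 − $4,900 = $8,725.
That's under the $44,100 cap, so the insurer reimburses the full $8,725.

$8,725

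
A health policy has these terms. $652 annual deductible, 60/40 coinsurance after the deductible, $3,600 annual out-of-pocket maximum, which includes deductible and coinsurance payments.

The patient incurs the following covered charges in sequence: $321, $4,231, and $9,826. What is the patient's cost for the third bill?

$1,388

Claim 1 — $321: entire amount goes to the deductible. Patient pays $321; OOP now $321.
Claim 2 — $4,231: deductible takes $331, $3,900 remains; 40% of $3,900 = $1,560. Patient owes $1,891 (running OOP $2,212).
Claim 3 — $9,826: deductible met; 40% of $9,826 = $3,930.40. OOP would hit $6,142.40 > $3,600, so the cap limits the patient to $3,600 − $2,212 = $1,388.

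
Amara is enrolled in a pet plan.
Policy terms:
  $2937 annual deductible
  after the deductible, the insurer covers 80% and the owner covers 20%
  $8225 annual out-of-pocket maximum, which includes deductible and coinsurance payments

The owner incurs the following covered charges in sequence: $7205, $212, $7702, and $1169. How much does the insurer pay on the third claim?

Claim 1 ($7205): $2937 finishes the deductible; $4268 goes to coinsurance; 20% of $4268 = $853.60. Owner owes $3790.60 (running OOP $3790.60). Plan pays $7205 − $3790.60 = $3414.40.
Claim 2 ($212): deductible already satisfied, so owner's share is 20% × $212 = $42.40. Owner owes $42.40 (running OOP $3833). Plan pays $212 − $42.40 = $169.60.
Claim 3 ($7702): deductible already satisfied, so owner's share is 20% × $7702 = $1540.40. Owner pays $1540.40; OOP now $5373.40. Plan pays $7702 − $1540.40 = $6161.60.

$6161.60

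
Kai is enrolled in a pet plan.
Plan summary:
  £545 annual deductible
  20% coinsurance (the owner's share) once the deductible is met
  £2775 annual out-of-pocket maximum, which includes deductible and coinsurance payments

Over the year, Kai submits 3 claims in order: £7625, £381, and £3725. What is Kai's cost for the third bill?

Bill 1, £7625: deductible takes £545, £7080 remains; owner's 20% is £1416. Cost to owner: £1961. OOP to date £1961.
Bill 2, £381: 20% coinsurance on £381 = £76.20. Cost to owner: £76.20. OOP to date £2037.20.
Bill 3, £3725: deductible met; 20% of £3725 = £745. OOP would hit £2782.20 > £2775, so the cap limits the owner to £2775 − £2037.20 = £737.80.

£737.80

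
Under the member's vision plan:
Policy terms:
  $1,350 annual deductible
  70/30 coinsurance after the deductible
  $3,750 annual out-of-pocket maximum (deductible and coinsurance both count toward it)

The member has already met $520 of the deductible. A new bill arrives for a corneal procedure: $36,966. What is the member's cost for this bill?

$3,230

$520 of the $1,350 deductible is already met, leaving $830.
That leaves $36,966 − $830 = $36,136 for coinsurance.
Member's 30% share of $36,136 is $10,840.80.
So the member owes $830 + $10,840.80 = $11,670.80 before any cap.
Adding $11,670.80 to the $520 already spent would give $12,190.80, which exceeds the $3,750 cap; the member pays just $3,750 − $520 = $3,230.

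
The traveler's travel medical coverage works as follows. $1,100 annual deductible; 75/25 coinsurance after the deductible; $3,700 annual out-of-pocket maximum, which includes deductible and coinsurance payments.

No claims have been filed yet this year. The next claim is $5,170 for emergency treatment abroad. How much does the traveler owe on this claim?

$2,117.50

The full $1,100 deductible is still open; $1,100 of this bill applies to it.
After the $1,100 deductible portion, $5,170 − $1,100 = $4,070 is subject to coinsurance.
Traveler's 25% share of $4,070 is $1,017.50.
Traveler responsibility before any cap: $1,100 + $1,017.50 = $2,117.50.
Total out-of-pocket so far would be $0 + $2,117.50 = $2,117.50, below the $3,700 cap — no reduction.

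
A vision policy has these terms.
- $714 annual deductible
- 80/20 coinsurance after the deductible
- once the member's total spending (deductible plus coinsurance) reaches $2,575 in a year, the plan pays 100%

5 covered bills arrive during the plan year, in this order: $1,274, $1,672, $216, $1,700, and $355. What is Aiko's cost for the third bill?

$43.20

Claim 1 — $1,274: $714 to deductible, leaving $560; 20% of $560 = $112. Member pays $826; OOP now $826.
Claim 2 — $1,672: deductible already satisfied, so member's share is 20% × $1,672 = $334.40. Member owes $334.40 (running OOP $1,160.40).
Claim 3 — $216: 20% coinsurance on $216 = $43.20. Cost to member: $43.20. OOP to date $1,203.60.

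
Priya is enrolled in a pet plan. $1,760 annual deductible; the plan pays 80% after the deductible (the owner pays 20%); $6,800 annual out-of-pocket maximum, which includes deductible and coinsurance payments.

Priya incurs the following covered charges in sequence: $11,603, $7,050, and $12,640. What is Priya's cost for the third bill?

$1,661.40

Bill 1, $11,603: $1,760 to deductible, leaving $9,843; 20% of $9,843 = $1,968.60. Owner owes $3,728.60 (running OOP $3,728.60).
Bill 2, $7,050: deductible met; 20% of $7,050 = $1,410. Owner owes $1,410 (running OOP $5,138.60).
Bill 3, $12,640: deductible met; 20% of $12,640 = $2,528. That would push OOP to $7,666.60, over the $6,800 cap, so owner pays $6,800 − $5,138.60 = $1,661.40.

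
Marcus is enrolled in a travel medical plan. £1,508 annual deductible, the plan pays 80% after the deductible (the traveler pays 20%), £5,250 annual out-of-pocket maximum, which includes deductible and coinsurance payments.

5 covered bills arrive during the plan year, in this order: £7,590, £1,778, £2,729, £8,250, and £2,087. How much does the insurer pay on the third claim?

Bill 1, £7,590: £1,508 to deductible, leaving £6,082; 20% of £6,082 = £1,216.40. Traveler pays £2,724.40; OOP now £2,724.40. Insurer: £7,590 − £2,724.40 = £4,865.60.
Bill 2, £1,778: deductible met; 20% of £1,778 = £355.60. Traveler pays £355.60; OOP now £3,080. Plan pays £1,778 − £355.60 = £1,422.40.
Bill 3, £2,729: 20% coinsurance on £2,729 = £545.80. Cost to traveler: £545.80. OOP to date £3,625.80. Insurer: £2,729 − £545.80 = £2,183.20.

£2,183.20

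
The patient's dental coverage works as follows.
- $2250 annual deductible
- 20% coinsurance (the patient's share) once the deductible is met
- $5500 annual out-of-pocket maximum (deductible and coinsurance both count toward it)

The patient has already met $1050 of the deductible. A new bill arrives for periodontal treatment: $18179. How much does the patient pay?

$1050 of the $2250 deductible is already met, leaving $1200.
That leaves $18179 − $1200 = $16979 for coinsurance.
20% of $16979 = $3395.80 falls to the patient.
So the patient owes $1200 + $3395.80 = $4595.80 before any cap.
Year-to-date out-of-pocket would reach $1050 + $4595.80 = $5645.80, above the $5500 maximum, so the patient pays only $5500 − $1050 = $4450.

$4450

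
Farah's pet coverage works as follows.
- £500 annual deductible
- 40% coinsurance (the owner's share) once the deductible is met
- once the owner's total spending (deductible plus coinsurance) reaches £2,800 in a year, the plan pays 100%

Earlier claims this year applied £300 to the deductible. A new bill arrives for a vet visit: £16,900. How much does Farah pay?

Deductible still to meet: £500 − £300 = £200.
After the £200 deductible portion, £16,900 − £200 = £16,700 is subject to coinsurance.
Coinsurance: £16,700 × 40% = £6,680.
Owner responsibility before any cap: £200 + £6,680 = £6,880.
Year-to-date out-of-pocket would reach £300 + £6,880 = £7,180, above the £2,800 maximum, so the owner pays only £2,800 − £300 = £2,500.

£2,500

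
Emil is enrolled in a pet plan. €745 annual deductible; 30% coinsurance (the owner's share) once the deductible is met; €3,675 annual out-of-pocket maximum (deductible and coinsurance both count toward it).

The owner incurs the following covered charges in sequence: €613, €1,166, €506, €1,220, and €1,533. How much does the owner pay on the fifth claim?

Claim 1 (€613): all of it applies to the deductible. Owner owes €613 (running OOP €613).
Claim 2 (€1,166): €132 to deductible, leaving €1,034; owner's 30% is €310.20. Cost to owner: €442.20. OOP to date €1,055.20.
Claim 3 (€506): deductible already satisfied, so owner's share is 30% × €506 = €151.80. Owner owes €151.80 (running OOP €1,207).
Claim 4 (€1,220): deductible met; 30% of €1,220 = €366. Owner pays €366; OOP now €1,573.
Claim 5 (€1,533): 30% coinsurance on €1,533 = €459.90. Owner owes €459.90 (running OOP €2,032.90).

€459.90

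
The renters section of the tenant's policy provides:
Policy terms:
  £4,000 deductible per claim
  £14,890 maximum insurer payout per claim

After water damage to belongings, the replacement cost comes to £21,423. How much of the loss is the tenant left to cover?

£6,533

Less the £4,000 deductible: £21,423 − £4,000 = £17,423.
£17,423 exceeds the £14,890 limit, so the insurer pays the limit: £14,890.
Out of pocket: £21,423 − £14,890 = £6,533.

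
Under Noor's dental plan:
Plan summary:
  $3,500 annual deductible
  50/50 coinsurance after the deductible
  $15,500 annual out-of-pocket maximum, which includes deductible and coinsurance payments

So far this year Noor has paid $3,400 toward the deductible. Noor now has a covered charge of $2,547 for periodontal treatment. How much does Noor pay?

Deductible still to meet: $3,500 − $3,400 = $100.
That leaves $2,547 − $100 = $2,447 for coinsurance.
Patient's 50% share of $2,447 is $1,223.50.
So the patient owes $100 + $1,223.50 = $1,323.50 before any cap.
Year-to-date out-of-pocket becomes $3,400 + $1,323.50 = $4,723.50, still under the $15,500 maximum, so no cap applies.

$1,323.50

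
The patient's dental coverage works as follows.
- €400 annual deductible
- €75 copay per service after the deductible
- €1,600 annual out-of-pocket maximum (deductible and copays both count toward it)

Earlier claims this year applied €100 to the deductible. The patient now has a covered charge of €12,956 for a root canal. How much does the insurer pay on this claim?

€12,581

€100 of the €400 deductible is already met, leaving €300.
That leaves €12,956 − €300 = €12,656 for the copay.
Copay on this service: €75.
Patient responsibility before any cap: €300 + €75 = €375.
Year-to-date out-of-pocket becomes €100 + €375 = €475, still under the €1,600 maximum, so no cap applies.
The insurer covers the remainder: €12,956 − €375 = €12,581.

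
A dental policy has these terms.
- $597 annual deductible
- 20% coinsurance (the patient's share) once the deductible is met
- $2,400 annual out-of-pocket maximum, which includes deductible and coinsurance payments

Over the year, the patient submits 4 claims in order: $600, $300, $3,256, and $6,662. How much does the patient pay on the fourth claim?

Claim 1 ($600): deductible takes $597, $3 remains; coinsurance $3 × 20% = $0.60. Patient owes $597.60 (running OOP $597.60).
Claim 2 ($300): deductible already satisfied, so patient's share is 20% × $300 = $60. Cost to patient: $60. OOP to date $657.60.
Claim 3 ($3,256): deductible already satisfied, so patient's share is 20% × $3,256 = $651.20. Cost to patient: $651.20. OOP to date $1,308.80.
Claim 4 ($6,662): 20% coinsurance on $6,662 = $1,332.40. That would push OOP to $2,641.20, over the $2,400 cap, so patient pays $2,400 − $1,308.80 = $1,091.20.

$1,091.20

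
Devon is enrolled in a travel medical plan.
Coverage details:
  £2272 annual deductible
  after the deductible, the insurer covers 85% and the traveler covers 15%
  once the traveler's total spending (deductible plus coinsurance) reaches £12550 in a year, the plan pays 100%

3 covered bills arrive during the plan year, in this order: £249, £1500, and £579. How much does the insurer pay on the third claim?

Claim 1 — £249: fully absorbed by the deductible. Traveler pays £249; OOP now £249. Insurer: £249 − £249 = £0.
Claim 2 — £1500: entire amount goes to the deductible. Traveler owes £1500 (running OOP £1749). Insurer: £1500 − £1500 = £0.
Claim 3 — £579: £523 to deductible, leaving £56; coinsurance £56 × 15% = £8.40. Cost to traveler: £531.40. OOP to date £2280.40. Plan pays £579 − £531.40 = £47.60.

£47.60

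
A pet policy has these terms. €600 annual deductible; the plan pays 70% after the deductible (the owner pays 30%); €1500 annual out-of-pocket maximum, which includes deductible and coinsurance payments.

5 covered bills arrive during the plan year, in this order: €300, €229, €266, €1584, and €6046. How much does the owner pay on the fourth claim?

€475.20

Bill 1, €300: entire amount goes to the deductible. Cost to owner: €300. OOP to date €300.
Bill 2, €229: fully absorbed by the deductible. Cost to owner: €229. OOP to date €529.
Bill 3, €266: deductible takes €71, €195 remains; 30% of €195 = €58.50. Owner pays €129.50; OOP now €658.50.
Bill 4, €1584: deductible met; 30% of €1584 = €475.20. Owner owes €475.20 (running OOP €1133.70).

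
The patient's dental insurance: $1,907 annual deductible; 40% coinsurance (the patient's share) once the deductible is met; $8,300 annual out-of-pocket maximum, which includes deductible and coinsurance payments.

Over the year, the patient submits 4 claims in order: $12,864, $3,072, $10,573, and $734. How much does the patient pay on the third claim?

Bill 1, $12,864: deductible takes $1,907, $10,957 remains; 40% of $10,957 = $4,382.80. Cost to patient: $6,289.80. OOP to date $6,289.80.
Bill 2, $3,072: deductible already satisfied, so patient's share is 40% × $3,072 = $1,228.80. Cost to patient: $1,228.80. OOP to date $7,518.60.
Bill 3, $10,573: 40% coinsurance on $10,573 = $4,229.20. OOP would hit $11,747.80 > $8,300, so the cap limits the patient to $8,300 − $7,518.60 = $781.40.

$781.40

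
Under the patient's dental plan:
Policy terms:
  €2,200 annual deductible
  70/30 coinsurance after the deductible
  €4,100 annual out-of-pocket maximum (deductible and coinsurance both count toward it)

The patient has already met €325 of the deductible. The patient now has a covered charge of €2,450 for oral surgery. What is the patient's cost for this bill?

€2,047.50

Remaining deductible: €2,200 − €325 = €1,875.
After the €1,875 deductible portion, €2,450 − €1,875 = €575 is subject to coinsurance.
Patient's 30% share of €575 is €172.50.
Patient responsibility before any cap: €1,875 + €172.50 = €2,047.50.
Total out-of-pocket so far would be €325 + €2,047.50 = €2,372.50, below the €4,100 cap — no reduction.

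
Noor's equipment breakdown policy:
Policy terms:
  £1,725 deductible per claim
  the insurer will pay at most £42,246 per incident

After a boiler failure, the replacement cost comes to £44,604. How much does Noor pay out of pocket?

£2,358

After the deductible, £44,604 − £1,725 = £42,879 remains.
The £42,246 per-incident cap binds; insurer pays £42,246.
The business owner bears the rest of the original loss: £44,604 − £42,246 = £2,358.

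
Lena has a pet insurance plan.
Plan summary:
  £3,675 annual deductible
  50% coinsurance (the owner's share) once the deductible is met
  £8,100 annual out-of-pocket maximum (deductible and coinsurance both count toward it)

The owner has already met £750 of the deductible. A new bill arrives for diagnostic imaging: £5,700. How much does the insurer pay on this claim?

£1,387.50

Remaining deductible: £3,675 − £750 = £2,925.
That leaves £5,700 − £2,925 = £2,775 for coinsurance.
50% of £2,775 = £1,387.50 falls to the owner.
That puts the owner's cost at £2,925 + £1,387.50 = £4,312.50 before any cap.
Year-to-date out-of-pocket becomes £750 + £4,312.50 = £5,062.50, still under the £8,100 maximum, so no cap applies.
Insurer pays the balance: £5,700 − £4,312.50 = £1,387.50.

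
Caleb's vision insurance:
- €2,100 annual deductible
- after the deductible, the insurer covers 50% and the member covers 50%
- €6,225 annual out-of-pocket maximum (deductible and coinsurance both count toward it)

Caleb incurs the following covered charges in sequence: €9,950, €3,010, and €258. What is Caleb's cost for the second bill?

€200

Bill 1, €9,950: deductible takes €2,100, €7,850 remains; coinsurance €7,850 × 50% = €3,925. Cost to member: €6,025. OOP to date €6,025.
Bill 2, €3,010: deductible already satisfied, so member's share is 50% × €3,010 = €1,505. OOP would hit €7,530 > €6,225, so the cap limits the member to €6,225 − €6,025 = €200.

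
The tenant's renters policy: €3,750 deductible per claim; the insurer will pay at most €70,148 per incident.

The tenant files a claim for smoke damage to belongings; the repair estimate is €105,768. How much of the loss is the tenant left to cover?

€35,620

After the deductible, €105,768 − €3,750 = €102,018 remains.
€102,018 exceeds the €70,148 limit, so the insurer pays the limit: €70,148.
Tenant's share is the uncovered remainder: €105,768 − €70,148 = €35,620.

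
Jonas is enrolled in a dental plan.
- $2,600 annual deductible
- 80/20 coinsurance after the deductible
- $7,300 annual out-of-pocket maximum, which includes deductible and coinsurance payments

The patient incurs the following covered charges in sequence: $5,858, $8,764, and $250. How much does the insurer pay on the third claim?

$200

#1 ($5,858): $2,600 to deductible, leaving $3,258; 20% of $3,258 = $651.60. Cost to patient: $3,251.60. OOP to date $3,251.60. Plan pays $5,858 − $3,251.60 = $2,606.40.
#2 ($8,764): deductible already satisfied, so patient's share is 20% × $8,764 = $1,752.80. Patient pays $1,752.80; OOP now $5,004.40. Plan pays $8,764 − $1,752.80 = $7,011.20.
#3 ($250): deductible already satisfied, so patient's share is 20% × $250 = $50. Patient pays $50; OOP now $5,054.40. Insurer: $250 − $50 = $200.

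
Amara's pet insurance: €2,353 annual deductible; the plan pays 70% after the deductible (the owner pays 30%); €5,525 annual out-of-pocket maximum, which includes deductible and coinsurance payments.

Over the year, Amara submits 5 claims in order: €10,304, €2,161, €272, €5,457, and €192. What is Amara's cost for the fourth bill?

Bill 1, €10,304: deductible takes €2,353, €7,951 remains; 30% of €7,951 = €2,385.30. Owner owes €4,738.30 (running OOP €4,738.30).
Bill 2, €2,161: deductible already satisfied, so owner's share is 30% × €2,161 = €648.30. Owner owes €648.30 (running OOP €5,386.60).
Bill 3, €272: deductible met; 30% of €272 = €81.60. Owner owes €81.60 (running OOP €5,468.20).
Bill 4, €5,457: 30% coinsurance on €5,457 = €1,637.10. That would push OOP to €7,105.30, over the €5,525 cap, so owner pays €5,525 − €5,468.20 = €56.80.

€56.80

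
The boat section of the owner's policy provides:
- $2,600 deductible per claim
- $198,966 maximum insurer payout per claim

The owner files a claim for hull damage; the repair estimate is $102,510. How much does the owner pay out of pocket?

$2,600

After the deductible, $102,510 − $2,600 = $99,910 remains.
$99,910 is within the $198,966 limit, so the insurer pays $99,910.
Out of pocket: $102,510 − $99,910 = $2,600.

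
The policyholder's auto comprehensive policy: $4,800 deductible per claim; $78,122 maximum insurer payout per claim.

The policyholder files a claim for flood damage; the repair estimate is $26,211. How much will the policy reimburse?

$21,411

Less the $4,800 deductible: $26,211 − $4,800 = $21,411.
That's under the $78,122 cap, so the insurer reimburses the full $21,411.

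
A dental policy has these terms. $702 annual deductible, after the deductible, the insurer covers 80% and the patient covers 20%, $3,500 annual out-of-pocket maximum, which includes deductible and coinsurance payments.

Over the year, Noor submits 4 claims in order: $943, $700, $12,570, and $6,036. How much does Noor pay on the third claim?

Bill 1, $943: $702 finishes the deductible; $241 goes to coinsurance; coinsurance $241 × 20% = $48.20. Patient pays $750.20; OOP now $750.20.
Bill 2, $700: deductible already satisfied, so patient's share is 20% × $700 = $140. Cost to patient: $140. OOP to date $890.20.
Bill 3, $12,570: deductible already satisfied, so patient's share is 20% × $12,570 = $2,514. Patient pays $2,514; OOP now $3,404.20.

$2,514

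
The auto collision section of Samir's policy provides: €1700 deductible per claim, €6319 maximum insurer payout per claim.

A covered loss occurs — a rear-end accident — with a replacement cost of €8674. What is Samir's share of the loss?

After the deductible, €8674 − €1700 = €6974 remains.
€6974 exceeds the €6319 limit, so the insurer pays the limit: €6319.
The driver bears the rest of the original loss: €8674 − €6319 = €2355.

€2355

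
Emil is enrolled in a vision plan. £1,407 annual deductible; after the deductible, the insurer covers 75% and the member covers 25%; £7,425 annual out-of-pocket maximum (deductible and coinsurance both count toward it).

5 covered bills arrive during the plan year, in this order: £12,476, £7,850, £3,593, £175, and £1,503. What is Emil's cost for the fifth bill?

#1 (£12,476): deductible takes £1,407, £11,069 remains; 25% of £11,069 = £2,767.25. Member owes £4,174.25 (running OOP £4,174.25).
#2 (£7,850): deductible already satisfied, so member's share is 25% × £7,850 = £1,962.50. Cost to member: £1,962.50. OOP to date £6,136.75.
#3 (£3,593): deductible already satisfied, so member's share is 25% × £3,593 = £898.25. Member owes £898.25 (running OOP £7,035).
#4 (£175): 25% coinsurance on £175 = £43.75. Member pays £43.75; OOP now £7,078.75.
#5 (£1,503): 25% coinsurance on £1,503 = £375.75. OOP would hit £7,454.50 > £7,425, so the cap limits the member to £7,425 − £7,078.75 = £346.25.

£346.25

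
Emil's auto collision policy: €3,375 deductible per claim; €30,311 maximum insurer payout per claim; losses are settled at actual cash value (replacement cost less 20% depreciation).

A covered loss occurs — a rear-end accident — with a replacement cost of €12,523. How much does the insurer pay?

Depreciate 20%: the covered value is €12,523 × 0.8 = €10,018.40.
Less the €3,375 deductible: €10,018.40 − €3,375 = €6,643.40.
€6,643.40 is within the €30,311 limit, so the insurer pays €6,643.40.

€6,643.40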